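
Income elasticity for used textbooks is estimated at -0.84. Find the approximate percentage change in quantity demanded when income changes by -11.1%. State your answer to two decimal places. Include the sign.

9.32%

%ΔQ ≈ η × %ΔI = -0.84 × (-11.1%) = 9.32%.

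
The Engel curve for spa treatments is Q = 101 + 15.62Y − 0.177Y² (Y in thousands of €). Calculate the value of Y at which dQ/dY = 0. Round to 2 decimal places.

dQ/dY = 15.62 − 0.354Y.
The good is inferior where dQ/dY < 0. Setting dQ/dY = 0 gives Y = 15.62 / 0.354 = 44.12.

44.12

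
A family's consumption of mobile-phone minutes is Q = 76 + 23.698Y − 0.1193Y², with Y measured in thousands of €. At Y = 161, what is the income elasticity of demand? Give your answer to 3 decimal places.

At Y = 161: Q = 799.0027.
dQ/dY = 23.698 − 0.2386Y = -14.71660.
η = (dQ/dY)·(Y/Q) = -14.71660 × (161/799.0027) = -2.965.

-2.965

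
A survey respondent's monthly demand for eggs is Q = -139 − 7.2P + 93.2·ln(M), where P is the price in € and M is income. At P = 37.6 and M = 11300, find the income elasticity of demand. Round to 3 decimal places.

At P = 37.6, M = 11300: Q = 460.074.
Holding P constant, ∂Q/∂M = 93.2/M = 0.00824779.
η_M = (∂Q/∂M)·(M/Q) = 0.00824779 × (11300/460.074) = 0.203.

0.203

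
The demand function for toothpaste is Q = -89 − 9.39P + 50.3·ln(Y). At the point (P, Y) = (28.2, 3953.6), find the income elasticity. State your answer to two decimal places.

0.80

At P = 28.2, Y = 3953.6: Q = 62.806.
Holding P constant, ∂Q/∂Y = 50.3/Y = 0.0127226.
η_Y = (∂Q/∂Y)·(Y/Q) = 0.0127226 × (3953.6/62.806) = 0.80.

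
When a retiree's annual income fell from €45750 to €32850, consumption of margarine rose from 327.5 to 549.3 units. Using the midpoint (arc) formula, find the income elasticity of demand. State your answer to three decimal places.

-1.541

ΔQ = 549.3 − 327.5 = 221.8; midpoint Q̄ = (327.5 + 549.3)/2 = 438.4.
ΔI = 32850 − 45750 = -12900; midpoint Ī = (45750 + 32850)/2 = 39300.
η = (ΔQ/Q̄) ÷ (ΔI/Ī) = (221.8/438.4) ÷ (-12900/39300) = -1.541.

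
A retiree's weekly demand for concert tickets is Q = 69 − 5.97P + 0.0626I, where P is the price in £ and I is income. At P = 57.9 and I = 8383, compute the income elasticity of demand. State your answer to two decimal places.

At P = 57.9, I = 8383: Q = 248.113.
Holding P constant, ∂Q/∂I = 0.0626.
η_I = (∂Q/∂I)·(I/Q) = 0.0626 × (8383/248.113) = 2.12.

2.12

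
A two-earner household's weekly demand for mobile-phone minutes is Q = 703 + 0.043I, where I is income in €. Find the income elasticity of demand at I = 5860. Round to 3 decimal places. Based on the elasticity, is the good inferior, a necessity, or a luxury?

At I = 5860: Q = 954.980.
dQ/dI = 0.043.
η = (dQ/dI)·(I/Q) = 0.043 × (5860/954.980) = 0.264.
Since 0 < η < 1, the good is a necessity.

0.264 (necessity)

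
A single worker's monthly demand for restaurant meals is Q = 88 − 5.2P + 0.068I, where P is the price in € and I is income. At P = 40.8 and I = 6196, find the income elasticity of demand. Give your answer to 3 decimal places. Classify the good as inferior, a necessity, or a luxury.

At P = 40.8, I = 6196: Q = 297.168.
Holding P constant, ∂Q/∂I = 0.068.
η_I = (∂Q/∂I)·(I/Q) = 0.068 × (6196/297.168) = 1.418.
Since η > 1, this is a luxury.

1.418 (luxury)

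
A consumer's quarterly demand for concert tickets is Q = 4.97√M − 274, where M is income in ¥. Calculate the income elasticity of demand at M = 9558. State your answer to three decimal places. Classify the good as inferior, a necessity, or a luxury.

1.147 (luxury)

At M = 9558: Q = 211.892.
dQ/dM = 4.97/(2√M) = 0.0254181 at this income.
η = (dQ/dM)·(M/Q) = 0.0254181 × (9558/211.892) = 1.147.
Since η > 1, the good is a luxury.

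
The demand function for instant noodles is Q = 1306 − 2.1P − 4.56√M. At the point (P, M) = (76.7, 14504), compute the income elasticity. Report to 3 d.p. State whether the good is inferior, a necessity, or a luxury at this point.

-0.461 (inferior good)

At P = 76.7, M = 14504: Q = 595.758.
Holding P constant, ∂Q/∂M = -4.56/(2√M) = -0.0189318.
η_M = (∂Q/∂M)·(M/Q) = -0.0189318 × (14504/595.758) = -0.461.
Since η < 0, this is an inferior good.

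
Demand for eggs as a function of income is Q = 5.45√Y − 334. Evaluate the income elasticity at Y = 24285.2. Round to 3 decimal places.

At Y = 24285.2: Q = 515.312.
dQ/dY = 5.45/(2√Y) = 0.0174862 at this income.
η = (dQ/dY)·(Y/Q) = 0.0174862 × (24285.2/515.312) = 0.824.

0.824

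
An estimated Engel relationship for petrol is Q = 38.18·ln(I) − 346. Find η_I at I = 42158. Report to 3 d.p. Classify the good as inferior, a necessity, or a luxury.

0.630 (necessity)

At I = 42158: Q = 60.586.
dQ/dI = 38.18/I = 0.000905641 at this income.
η = (dQ/dI)·(I/Q) = 0.000905641 × (42158/60.586) = 0.630.
Since 0 < η < 1, the good is a necessity.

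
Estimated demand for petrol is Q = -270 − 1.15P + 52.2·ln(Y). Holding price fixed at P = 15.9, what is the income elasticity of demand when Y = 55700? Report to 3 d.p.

At P = 15.9, Y = 55700: Q = 282.143.
Holding P constant, ∂Q/∂Y = 52.2/Y = 0.000937163.
η_Y = (∂Q/∂Y)·(Y/Q) = 0.000937163 × (55700/282.143) = 0.185.

0.185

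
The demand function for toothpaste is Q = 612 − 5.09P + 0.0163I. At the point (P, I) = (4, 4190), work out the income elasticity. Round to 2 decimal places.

At P = 4, I = 4190: Q = 659.937.
Holding P constant, ∂Q/∂I = 0.0163.
η_I = (∂Q/∂I)·(I/Q) = 0.0163 × (4190/659.937) = 0.10.

0.10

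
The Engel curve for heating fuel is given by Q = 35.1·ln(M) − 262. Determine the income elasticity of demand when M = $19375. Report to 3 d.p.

0.415

At M = 19375: Q = 84.498.
dQ/dM = 35.1/M = 0.00181161 at this income.
η = (dQ/dM)·(M/Q) = 0.00181161 × (19375/84.498) = 0.415.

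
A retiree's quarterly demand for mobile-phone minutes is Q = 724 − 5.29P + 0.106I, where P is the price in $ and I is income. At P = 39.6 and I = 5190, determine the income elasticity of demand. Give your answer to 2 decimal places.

0.52

At P = 39.6, I = 5190: Q = 1064.656.
Holding P constant, ∂Q/∂I = 0.106.
η_I = (∂Q/∂I)·(I/Q) = 0.106 × (5190/1064.656) = 0.52.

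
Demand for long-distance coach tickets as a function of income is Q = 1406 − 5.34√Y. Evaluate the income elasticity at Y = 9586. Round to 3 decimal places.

-0.296

At Y = 9586: Q = 883.171.
dQ/dY = -5.34/(2√Y) = -0.0272705 at this income.
η = (dQ/dY)·(Y/Q) = -0.0272705 × (9586/883.171) = -0.296.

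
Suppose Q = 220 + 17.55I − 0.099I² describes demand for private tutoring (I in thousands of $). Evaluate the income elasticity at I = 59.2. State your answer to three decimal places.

At I = 59.2: Q = 912.0006.
dQ/dI = 17.55 − 0.198I = 5.82840.
η = (dQ/dI)·(I/Q) = 5.82840 × (59.2/912.0006) = 0.378.

0.378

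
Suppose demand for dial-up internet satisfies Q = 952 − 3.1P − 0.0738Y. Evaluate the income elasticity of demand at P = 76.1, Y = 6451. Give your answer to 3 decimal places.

-1.984

At P = 76.1, Y = 6451: Q = 240.006.
Holding P constant, ∂Q/∂Y = −0.0738.
η_Y = (∂Q/∂Y)·(Y/Q) = -0.0738 × (6451/240.006) = -1.984.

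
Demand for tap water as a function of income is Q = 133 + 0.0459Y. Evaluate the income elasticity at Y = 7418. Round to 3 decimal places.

0.719

At Y = 7418: Q = 473.486.
dQ/dY = 0.0459.
η = (dQ/dY)·(Y/Q) = 0.0459 × (7418/473.486) = 0.719.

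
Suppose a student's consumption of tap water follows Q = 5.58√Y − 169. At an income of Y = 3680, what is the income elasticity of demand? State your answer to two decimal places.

1.00

At Y = 3680: Q = 169.500.
dQ/dY = 5.58/(2√Y) = 0.0459918 at this income.
η = (dQ/dY)·(Y/Q) = 0.0459918 × (3680/169.500) = 1.00.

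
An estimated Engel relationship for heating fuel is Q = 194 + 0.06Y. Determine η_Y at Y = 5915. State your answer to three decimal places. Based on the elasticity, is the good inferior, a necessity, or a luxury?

At Y = 5915: Q = 548.900.
dQ/dY = 0.06.
η = (dQ/dY)·(Y/Q) = 0.06 × (5915/548.900) = 0.647.
Since 0 < η < 1, the good is a necessity.

0.647 (necessity)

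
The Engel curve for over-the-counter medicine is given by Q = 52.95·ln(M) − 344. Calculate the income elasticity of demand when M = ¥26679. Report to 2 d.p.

0.27

At M = 26679: Q = 195.647.
dQ/dM = 52.95/M = 0.00198471 at this income.
η = (dQ/dM)·(M/Q) = 0.00198471 × (26679/195.647) = 0.27.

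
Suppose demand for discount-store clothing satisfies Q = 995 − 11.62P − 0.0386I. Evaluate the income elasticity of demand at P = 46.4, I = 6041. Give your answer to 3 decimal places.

-1.047

At P = 46.4, I = 6041: Q = 222.649.
Holding P constant, ∂Q/∂I = −0.0386.
η_I = (∂Q/∂I)·(I/Q) = -0.0386 × (6041/222.649) = -1.047.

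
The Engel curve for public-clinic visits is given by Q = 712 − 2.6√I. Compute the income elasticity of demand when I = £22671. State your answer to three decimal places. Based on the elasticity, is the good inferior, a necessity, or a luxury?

At I = 22671: Q = 320.521.
dQ/dI = -2.6/(2√I) = -0.00863392 at this income.
η = (dQ/dI)·(I/Q) = -0.00863392 × (22671/320.521) = -0.611.
Since η < 0, the good is an inferior good.

-0.611 (inferior good)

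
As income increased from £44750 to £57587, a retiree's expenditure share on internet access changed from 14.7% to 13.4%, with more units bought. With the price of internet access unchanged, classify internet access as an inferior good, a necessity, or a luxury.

necessity

Quantity rises but the budget share falls as income rises, so 0 < η < 1.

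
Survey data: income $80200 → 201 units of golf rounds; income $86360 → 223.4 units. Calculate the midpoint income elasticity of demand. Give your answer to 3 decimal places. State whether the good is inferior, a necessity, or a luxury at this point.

ΔQ = 223.4 − 201 = 22.4; midpoint Q̄ = (201 + 223.4)/2 = 212.2.
ΔI = 86360 − 80200 = 6160; midpoint Ī = (80200 + 86360)/2 = 83280.
η = (ΔQ/Q̄) ÷ (ΔI/Ī) = (22.4/212.2) ÷ (6160/83280) = 1.427.
η > 1 ⇒ luxury.

1.427 (luxury)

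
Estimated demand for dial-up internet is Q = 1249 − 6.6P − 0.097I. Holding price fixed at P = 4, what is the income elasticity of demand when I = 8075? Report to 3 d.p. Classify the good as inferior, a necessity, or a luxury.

At P = 4, I = 8075: Q = 439.325.
Holding P constant, ∂Q/∂I = −0.097.
η_I = (∂Q/∂I)·(I/Q) = -0.097 × (8075/439.325) = -1.783.
Since η < 0, this is an inferior good.

-1.783 (inferior good)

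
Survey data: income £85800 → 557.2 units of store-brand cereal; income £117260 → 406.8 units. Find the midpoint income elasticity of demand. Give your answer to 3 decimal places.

-1.007

ΔQ = 406.8 − 557.2 = -150.4; midpoint Q̄ = (557.2 + 406.8)/2 = 482.
ΔI = 117260 − 85800 = 31460; midpoint Ī = (85800 + 117260)/2 = 101530.
η = (ΔQ/Q̄) ÷ (ΔI/Ī) = (-150.4/482) ÷ (31460/101530) = -1.007.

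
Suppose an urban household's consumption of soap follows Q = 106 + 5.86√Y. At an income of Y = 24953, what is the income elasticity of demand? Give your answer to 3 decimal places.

At Y = 24953: Q = 1031.676.
dQ/dY = 5.86/(2√Y) = 0.0185484 at this income.
η = (dQ/dY)·(Y/Q) = 0.0185484 × (24953/1031.676) = 0.449.

0.449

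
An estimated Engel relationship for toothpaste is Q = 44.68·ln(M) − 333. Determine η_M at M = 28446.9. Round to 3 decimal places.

At M = 28446.9: Q = 125.229.
dQ/dM = 44.68/M = 0.00157065 at this income.
η = (dQ/dM)·(M/Q) = 0.00157065 × (28446.9/125.229) = 0.357.

0.357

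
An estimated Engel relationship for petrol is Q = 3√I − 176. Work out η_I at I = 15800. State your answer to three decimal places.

At I = 15800: Q = 201.094.
dQ/dI = 3/(2√I) = 0.0119334 at this income.
η = (dQ/dI)·(I/Q) = 0.0119334 × (15800/201.094) = 0.938.

0.938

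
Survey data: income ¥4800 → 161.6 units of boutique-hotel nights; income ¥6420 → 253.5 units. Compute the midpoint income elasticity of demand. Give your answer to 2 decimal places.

ΔQ = 253.5 − 161.6 = 91.9; midpoint Q̄ = (161.6 + 253.5)/2 = 207.55.
ΔI = 6420 − 4800 = 1620; midpoint Ī = (4800 + 6420)/2 = 5610.
η = (ΔQ/Q̄) ÷ (ΔI/Ī) = (91.9/207.55) ÷ (1620/5610) = 1.53.

1.53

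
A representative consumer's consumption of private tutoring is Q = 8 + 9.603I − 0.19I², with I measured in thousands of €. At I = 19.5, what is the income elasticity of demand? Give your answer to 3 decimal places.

0.348

At I = 19.5: Q = 123.0110.
dQ/dI = 9.603 − 0.38I = 2.19300.
η = (dQ/dI)·(I/Q) = 2.19300 × (19.5/123.0110) = 0.348.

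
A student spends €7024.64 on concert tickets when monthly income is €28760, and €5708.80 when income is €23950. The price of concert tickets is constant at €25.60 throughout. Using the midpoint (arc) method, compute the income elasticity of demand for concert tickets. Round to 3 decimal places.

1.132

With a constant price, Q₁ = 7024.64/25.60 = 274.400 and Q₂ = 5708.80/25.60 = 223.000 (equivalently, work directly with expenditure since P cancels).
Midpoint %ΔQ = (5708.80 − 7024.64)/6366.72 = -0.20667; midpoint %ΔI = (23950 − 28760)/26355 = -0.18251.
η = -0.20667 / -0.18251 = 1.132.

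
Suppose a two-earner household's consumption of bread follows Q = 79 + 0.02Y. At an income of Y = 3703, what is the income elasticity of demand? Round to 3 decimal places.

At Y = 3703: Q = 153.060.
dQ/dY = 0.02.
η = (dQ/dY)·(Y/Q) = 0.02 × (3703/153.060) = 0.484.

0.484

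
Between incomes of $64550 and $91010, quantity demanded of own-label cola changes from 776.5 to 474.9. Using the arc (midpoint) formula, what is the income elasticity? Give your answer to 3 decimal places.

-1.417

ΔQ = 474.9 − 776.5 = -301.6; midpoint Q̄ = (776.5 + 474.9)/2 = 625.7.
ΔI = 91010 − 64550 = 26460; midpoint Ī = (64550 + 91010)/2 = 77780.
η = (ΔQ/Q̄) ÷ (ΔI/Ī) = (-301.6/625.7) ÷ (26460/77780) = -1.417.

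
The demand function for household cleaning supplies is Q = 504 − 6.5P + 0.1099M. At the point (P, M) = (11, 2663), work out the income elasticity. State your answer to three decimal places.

At P = 11, M = 2663: Q = 725.164.
Holding P constant, ∂Q/∂M = 0.1099.
η_M = (∂Q/∂M)·(M/Q) = 0.1099 × (2663/725.164) = 0.404.

0.404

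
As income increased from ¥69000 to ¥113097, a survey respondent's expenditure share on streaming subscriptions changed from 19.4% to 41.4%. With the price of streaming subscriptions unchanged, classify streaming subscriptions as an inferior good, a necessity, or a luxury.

luxury

The budget share rises as income rises, so η > 1.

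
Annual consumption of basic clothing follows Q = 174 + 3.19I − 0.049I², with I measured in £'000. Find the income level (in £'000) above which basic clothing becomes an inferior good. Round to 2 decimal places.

32.55

dQ/dI = 3.19 − 0.098I.
The good is inferior where dQ/dI < 0. Setting dQ/dI = 0 gives I = 3.19 / 0.098 = 32.55.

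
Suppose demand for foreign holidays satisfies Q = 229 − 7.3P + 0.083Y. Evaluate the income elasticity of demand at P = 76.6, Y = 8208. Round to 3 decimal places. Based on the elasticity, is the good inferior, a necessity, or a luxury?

At P = 76.6, Y = 8208: Q = 351.084.
Holding P constant, ∂Q/∂Y = 0.083.
η_Y = (∂Q/∂Y)·(Y/Q) = 0.083 × (8208/351.084) = 1.940.
Since η > 1, this is a luxury.

1.940 (luxury)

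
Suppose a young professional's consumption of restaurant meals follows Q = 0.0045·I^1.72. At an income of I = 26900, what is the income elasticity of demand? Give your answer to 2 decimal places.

1.72

For Q = A·I^β the income elasticity is constant and equal to β.
Here β = 1.72, so η = 1.72.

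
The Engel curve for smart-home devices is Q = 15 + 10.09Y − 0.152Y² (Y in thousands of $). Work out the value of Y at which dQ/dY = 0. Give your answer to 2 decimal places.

33.19

dQ/dY = 10.09 − 0.304Y.
The good is inferior where dQ/dY < 0. Setting dQ/dY = 0 gives Y = 10.09 / 0.304 = 33.19.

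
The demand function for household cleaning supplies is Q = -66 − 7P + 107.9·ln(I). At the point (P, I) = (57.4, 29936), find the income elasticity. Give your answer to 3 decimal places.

0.167

At P = 57.4, I = 29936: Q = 644.306.
Holding P constant, ∂Q/∂I = 107.9/I = 0.00360436.
η_I = (∂Q/∂I)·(I/Q) = 0.00360436 × (29936/644.306) = 0.167.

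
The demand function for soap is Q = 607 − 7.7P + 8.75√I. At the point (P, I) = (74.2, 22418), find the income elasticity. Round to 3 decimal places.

At P = 74.2, I = 22418: Q = 1345.766.
Holding P constant, ∂Q/∂I = 8.75/(2√I) = 0.02922.
η_I = (∂Q/∂I)·(I/Q) = 0.02922 × (22418/1345.766) = 0.487.

0.487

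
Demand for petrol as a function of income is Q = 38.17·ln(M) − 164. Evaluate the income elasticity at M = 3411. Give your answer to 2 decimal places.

At M = 3411: Q = 146.504.
dQ/dM = 38.17/M = 0.0111903 at this income.
η = (dQ/dM)·(M/Q) = 0.0111903 × (3411/146.504) = 0.26.

0.26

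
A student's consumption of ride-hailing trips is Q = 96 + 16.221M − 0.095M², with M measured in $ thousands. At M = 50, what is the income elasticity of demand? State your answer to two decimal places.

At M = 50: Q = 669.5500.
dQ/dM = 16.221 − 0.19M = 6.72100.
η = (dQ/dM)·(M/Q) = 6.72100 × (50/669.5500) = 0.50.

0.50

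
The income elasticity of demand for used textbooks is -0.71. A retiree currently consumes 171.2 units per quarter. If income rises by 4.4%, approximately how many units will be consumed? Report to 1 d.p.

165.9

%ΔQ ≈ η × %ΔI = -0.71 × 4.4% = -3.124%.
New Q ≈ 171.2 × (1 − 0.03124) = 165.9.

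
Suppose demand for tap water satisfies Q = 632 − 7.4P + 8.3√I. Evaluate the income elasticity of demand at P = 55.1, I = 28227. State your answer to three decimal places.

At P = 55.1, I = 28227: Q = 1618.734.
Holding P constant, ∂Q/∂I = 8.3/(2√I) = 0.0247011.
η_I = (∂Q/∂I)·(I/Q) = 0.0247011 × (28227/1618.734) = 0.431.

0.431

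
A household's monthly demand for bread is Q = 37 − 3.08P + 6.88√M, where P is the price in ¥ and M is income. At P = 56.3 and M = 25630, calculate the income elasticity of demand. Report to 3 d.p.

At P = 56.3, M = 25630: Q = 965.041.
Holding P constant, ∂Q/∂M = 6.88/(2√M) = 0.0214874.
η_M = (∂Q/∂M)·(M/Q) = 0.0214874 × (25630/965.041) = 0.571.

0.571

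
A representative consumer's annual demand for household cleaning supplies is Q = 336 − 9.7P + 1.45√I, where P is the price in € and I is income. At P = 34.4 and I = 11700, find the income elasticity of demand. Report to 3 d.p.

At P = 34.4, I = 11700: Q = 159.161.
Holding P constant, ∂Q/∂I = 1.45/(2√I) = 0.00670263.
η_I = (∂Q/∂I)·(I/Q) = 0.00670263 × (11700/159.161) = 0.493.

0.493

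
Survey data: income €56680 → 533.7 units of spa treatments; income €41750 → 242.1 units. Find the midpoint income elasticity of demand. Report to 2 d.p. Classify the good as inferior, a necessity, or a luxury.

2.48 (luxury)

ΔQ = 242.1 − 533.7 = -291.6; midpoint Q̄ = (533.7 + 242.1)/2 = 387.9.
ΔI = 41750 − 56680 = -14930; midpoint Ī = (56680 + 41750)/2 = 49215.
η = (ΔQ/Q̄) ÷ (ΔI/Ī) = (-291.6/387.9) ÷ (-14930/49215) = 2.48.
η > 1 ⇒ luxury.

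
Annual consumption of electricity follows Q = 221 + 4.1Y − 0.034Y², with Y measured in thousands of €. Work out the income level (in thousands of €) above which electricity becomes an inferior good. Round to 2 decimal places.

dQ/dY = 4.1 − 0.068Y.
The good is inferior where dQ/dY < 0. Setting dQ/dY = 0 gives Y = 4.1 / 0.068 = 60.29.

60.29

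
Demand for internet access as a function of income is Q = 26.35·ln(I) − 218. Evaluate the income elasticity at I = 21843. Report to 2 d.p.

0.58

At I = 21843: Q = 45.280.
dQ/dI = 26.35/I = 0.00120634 at this income.
η = (dQ/dI)·(I/Q) = 0.00120634 × (21843/45.280) = 0.58.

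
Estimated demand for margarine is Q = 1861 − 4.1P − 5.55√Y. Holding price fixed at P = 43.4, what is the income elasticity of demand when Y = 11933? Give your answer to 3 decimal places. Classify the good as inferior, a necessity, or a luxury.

-0.282 (inferior good)

At P = 43.4, Y = 11933: Q = 1076.788.
Holding P constant, ∂Q/∂Y = -5.55/(2√Y) = -0.0254032.
η_Y = (∂Q/∂Y)·(Y/Q) = -0.0254032 × (11933/1076.788) = -0.282.
Since η < 0, this is an inferior good.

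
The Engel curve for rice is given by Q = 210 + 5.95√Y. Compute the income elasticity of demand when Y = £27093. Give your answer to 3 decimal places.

0.412

At Y = 27093: Q = 1189.367.
dQ/dY = 5.95/(2√Y) = 0.0180742 at this income.
η = (dQ/dY)·(Y/Q) = 0.0180742 × (27093/1189.367) = 0.412.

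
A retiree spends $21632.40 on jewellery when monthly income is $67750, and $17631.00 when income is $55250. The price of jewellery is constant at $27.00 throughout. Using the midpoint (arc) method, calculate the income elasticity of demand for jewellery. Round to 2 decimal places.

1.00

With a constant price, Q₁ = 21632.40/27.00 = 801.200 and Q₂ = 17631.00/27.00 = 653.000 (equivalently, work directly with expenditure since P cancels).
Midpoint %ΔQ = (17631.00 − 21632.40)/19631.70 = -0.20382; midpoint %ΔI = (55250 − 67750)/61500 = -0.20325.
η = -0.20382 / -0.20325 = 1.00.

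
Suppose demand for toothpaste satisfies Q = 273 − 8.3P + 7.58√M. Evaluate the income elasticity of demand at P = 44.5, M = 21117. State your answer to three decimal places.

At P = 44.5, M = 21117: Q = 1005.152.
Holding P constant, ∂Q/∂M = 7.58/(2√M) = 0.0260809.
η_M = (∂Q/∂M)·(M/Q) = 0.0260809 × (21117/1005.152) = 0.548.

0.548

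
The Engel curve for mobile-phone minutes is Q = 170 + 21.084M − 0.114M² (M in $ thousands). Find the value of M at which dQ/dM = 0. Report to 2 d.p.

92.47

dQ/dM = 21.084 − 0.228M.
The good is inferior where dQ/dM < 0. Setting dQ/dM = 0 gives M = 21.084 / 0.228 = 92.47.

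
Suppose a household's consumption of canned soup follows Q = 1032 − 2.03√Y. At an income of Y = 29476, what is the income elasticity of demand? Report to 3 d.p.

-0.255

At Y = 29476: Q = 683.478.
dQ/dY = -2.03/(2√Y) = -0.00591196 at this income.
η = (dQ/dY)·(Y/Q) = -0.00591196 × (29476/683.478) = -0.255.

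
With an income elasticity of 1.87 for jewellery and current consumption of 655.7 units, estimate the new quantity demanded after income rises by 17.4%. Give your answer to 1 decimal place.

869.1

%ΔQ ≈ η × %ΔI = 1.87 × 17.4% = 32.538%.
New Q ≈ 655.7 × (1 + 0.32538) = 869.1.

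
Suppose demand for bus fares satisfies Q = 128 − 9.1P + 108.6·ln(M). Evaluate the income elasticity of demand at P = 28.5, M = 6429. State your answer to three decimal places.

At P = 28.5, M = 6429: Q = 820.917.
Holding P constant, ∂Q/∂M = 108.6/M = 0.0168922.
η_M = (∂Q/∂M)·(M/Q) = 0.0168922 × (6429/820.917) = 0.132.

0.132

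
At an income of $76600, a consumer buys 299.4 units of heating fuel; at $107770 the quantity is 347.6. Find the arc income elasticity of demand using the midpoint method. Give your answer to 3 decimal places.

ΔQ = 347.6 − 299.4 = 48.2; midpoint Q̄ = (299.4 + 347.6)/2 = 323.5.
ΔI = 107770 − 76600 = 31170; midpoint Ī = (76600 + 107770)/2 = 92185.
η = (ΔQ/Q̄) ÷ (ΔI/Ī) = (48.2/323.5) ÷ (31170/92185) = 0.441.

0.441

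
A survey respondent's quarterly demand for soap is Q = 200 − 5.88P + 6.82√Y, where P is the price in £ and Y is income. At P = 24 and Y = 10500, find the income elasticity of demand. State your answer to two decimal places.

0.46

At P = 24, Y = 10500: Q = 757.722.
Holding P constant, ∂Q/∂Y = 6.82/(2√Y) = 0.0332782.
η_Y = (∂Q/∂Y)·(Y/Q) = 0.0332782 × (10500/757.722) = 0.46.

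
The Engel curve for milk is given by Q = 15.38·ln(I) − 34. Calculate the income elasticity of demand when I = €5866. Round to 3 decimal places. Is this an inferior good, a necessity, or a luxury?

0.155 (necessity)

At I = 5866: Q = 99.451.
dQ/dI = 15.38/I = 0.00262189 at this income.
η = (dQ/dI)·(I/Q) = 0.00262189 × (5866/99.451) = 0.155.
Since 0 < η < 1, the good is a necessity.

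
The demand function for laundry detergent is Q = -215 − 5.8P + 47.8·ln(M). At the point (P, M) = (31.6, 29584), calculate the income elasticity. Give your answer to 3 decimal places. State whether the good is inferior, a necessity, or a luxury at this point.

At P = 31.6, M = 29584: Q = 93.820.
Holding P constant, ∂Q/∂M = 47.8/M = 0.00161574.
η_M = (∂Q/∂M)·(M/Q) = 0.00161574 × (29584/93.820) = 0.509.
Since 0 < η < 1, this is a necessity.

0.509 (necessity)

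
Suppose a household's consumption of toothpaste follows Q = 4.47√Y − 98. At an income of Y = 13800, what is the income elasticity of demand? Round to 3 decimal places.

0.615

At Y = 13800: Q = 427.106.
dQ/dY = 4.47/(2√Y) = 0.0190256 at this income.
η = (dQ/dY)·(Y/Q) = 0.0190256 × (13800/427.106) = 0.615.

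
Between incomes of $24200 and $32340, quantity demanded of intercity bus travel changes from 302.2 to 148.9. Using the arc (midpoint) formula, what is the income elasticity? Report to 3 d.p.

-2.360

ΔQ = 148.9 − 302.2 = -153.3; midpoint Q̄ = (302.2 + 148.9)/2 = 225.55.
ΔI = 32340 − 24200 = 8140; midpoint Ī = (24200 + 32340)/2 = 28270.
η = (ΔQ/Q̄) ÷ (ΔI/Ī) = (-153.3/225.55) ÷ (8140/28270) = -2.360.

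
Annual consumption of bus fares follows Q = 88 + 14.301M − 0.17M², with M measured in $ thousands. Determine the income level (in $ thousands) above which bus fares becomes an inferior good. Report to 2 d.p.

dQ/dM = 14.301 − 0.34M.
The good is inferior where dQ/dM < 0. Setting dQ/dM = 0 gives M = 14.301 / 0.34 = 42.06.

42.06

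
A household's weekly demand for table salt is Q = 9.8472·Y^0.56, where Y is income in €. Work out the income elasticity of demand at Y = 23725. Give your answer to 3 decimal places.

For Q = A·Y^β the income elasticity is constant and equal to β.
Here β = 0.56, so η = 0.560.

0.560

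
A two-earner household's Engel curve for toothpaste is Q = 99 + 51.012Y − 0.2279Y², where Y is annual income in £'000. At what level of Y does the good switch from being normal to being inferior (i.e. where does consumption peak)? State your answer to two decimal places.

dQ/dY = 51.012 − 0.4558Y.
The good is inferior where dQ/dY < 0. Setting dQ/dY = 0 gives Y = 51.012 / 0.4558 = 111.92.

111.92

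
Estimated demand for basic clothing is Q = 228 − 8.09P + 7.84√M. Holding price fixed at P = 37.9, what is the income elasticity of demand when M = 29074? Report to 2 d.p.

0.53

At P = 37.9, M = 29074: Q = 1258.195.
Holding P constant, ∂Q/∂M = 7.84/(2√M) = 0.0229897.
η_M = (∂Q/∂M)·(M/Q) = 0.0229897 × (29074/1258.195) = 0.53.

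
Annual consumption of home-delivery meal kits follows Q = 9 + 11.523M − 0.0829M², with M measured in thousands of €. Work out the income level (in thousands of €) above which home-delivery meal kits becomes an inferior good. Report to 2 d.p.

69.50

dQ/dM = 11.523 − 0.1658M.
The good is inferior where dQ/dM < 0. Setting dQ/dM = 0 gives M = 11.523 / 0.1658 = 69.50.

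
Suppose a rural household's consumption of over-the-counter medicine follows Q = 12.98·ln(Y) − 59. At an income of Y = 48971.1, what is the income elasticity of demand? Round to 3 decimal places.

At Y = 48971.1: Q = 81.171.
dQ/dY = 12.98/Y = 0.000265054 at this income.
η = (dQ/dY)·(Y/Q) = 0.000265054 × (48971.1/81.171) = 0.160.

0.160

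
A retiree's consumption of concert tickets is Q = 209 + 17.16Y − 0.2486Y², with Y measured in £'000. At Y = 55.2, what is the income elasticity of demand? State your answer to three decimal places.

At Y = 55.2: Q = 398.7379.
dQ/dY = 17.16 − 0.4972Y = -10.28544.
η = (dQ/dY)·(Y/Q) = -10.28544 × (55.2/398.7379) = -1.424.

-1.424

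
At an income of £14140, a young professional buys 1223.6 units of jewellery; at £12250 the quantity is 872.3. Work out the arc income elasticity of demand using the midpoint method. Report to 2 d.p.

ΔQ = 872.3 − 1223.6 = -351.3; midpoint Q̄ = (1223.6 + 872.3)/2 = 1047.95.
ΔI = 12250 − 14140 = -1890; midpoint Ī = (14140 + 12250)/2 = 13195.
η = (ΔQ/Q̄) ÷ (ΔI/Ī) = (-351.3/1047.95) ÷ (-1890/13195) = 2.34.

2.34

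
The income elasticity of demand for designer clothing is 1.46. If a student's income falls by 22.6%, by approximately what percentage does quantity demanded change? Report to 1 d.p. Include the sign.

%ΔQ ≈ η × %ΔI = 1.46 × (-22.6%) = -33.0%.

-33.0%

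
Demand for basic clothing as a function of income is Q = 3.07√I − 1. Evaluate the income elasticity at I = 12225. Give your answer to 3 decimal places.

0.501

At I = 12225: Q = 338.440.
dQ/dI = 3.07/(2√I) = 0.013883 at this income.
η = (dQ/dI)·(I/Q) = 0.013883 × (12225/338.440) = 0.501.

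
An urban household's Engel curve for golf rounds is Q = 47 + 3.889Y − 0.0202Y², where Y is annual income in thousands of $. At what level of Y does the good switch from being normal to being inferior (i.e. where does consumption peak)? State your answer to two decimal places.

dQ/dY = 3.889 − 0.0404Y.
The good is inferior where dQ/dY < 0. Setting dQ/dY = 0 gives Y = 3.889 / 0.0404 = 96.26.

96.26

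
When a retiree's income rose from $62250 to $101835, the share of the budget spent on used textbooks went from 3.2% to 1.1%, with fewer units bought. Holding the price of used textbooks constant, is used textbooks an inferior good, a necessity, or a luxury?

inferior good

Quantity demanded falls as income rises, so η < 0.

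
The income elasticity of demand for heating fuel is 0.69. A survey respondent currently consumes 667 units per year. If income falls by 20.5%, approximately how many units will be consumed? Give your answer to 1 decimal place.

572.7

%ΔQ ≈ η × %ΔI = 0.69 × (-20.5%) = -14.145%.
New Q ≈ 667 × (1 − 0.14145) = 572.7.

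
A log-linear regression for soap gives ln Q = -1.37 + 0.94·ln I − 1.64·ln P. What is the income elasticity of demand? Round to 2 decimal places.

0.94

In a log-linear demand, the coefficient on ln I is the income elasticity.
So η = 0.94.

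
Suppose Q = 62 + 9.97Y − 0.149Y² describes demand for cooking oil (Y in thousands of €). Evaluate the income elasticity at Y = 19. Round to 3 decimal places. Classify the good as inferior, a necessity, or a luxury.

0.414 (necessity)

At Y = 19: Q = 197.6410.
dQ/dY = 9.97 − 0.298Y = 4.30800.
η = (dQ/dY)·(Y/Q) = 4.30800 × (19/197.6410) = 0.414.
0 < η < 1 ⇒ necessity.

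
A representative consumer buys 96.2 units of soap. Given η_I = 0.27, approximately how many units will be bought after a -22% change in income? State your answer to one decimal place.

%ΔQ ≈ η × %ΔI = 0.27 × (-22%) = -5.94%.
New Q ≈ 96.2 × (1 − 0.0594) = 90.5.

90.5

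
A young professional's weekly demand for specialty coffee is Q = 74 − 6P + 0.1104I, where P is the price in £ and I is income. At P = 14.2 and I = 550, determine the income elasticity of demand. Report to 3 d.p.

At P = 14.2, I = 550: Q = 49.520.
Holding P constant, ∂Q/∂I = 0.1104.
η_I = (∂Q/∂I)·(I/Q) = 0.1104 × (550/49.520) = 1.226.

1.226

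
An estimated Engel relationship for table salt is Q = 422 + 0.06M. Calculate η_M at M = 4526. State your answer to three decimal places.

0.392

At M = 4526: Q = 693.560.
dQ/dM = 0.06.
η = (dQ/dM)·(M/Q) = 0.06 × (4526/693.560) = 0.392.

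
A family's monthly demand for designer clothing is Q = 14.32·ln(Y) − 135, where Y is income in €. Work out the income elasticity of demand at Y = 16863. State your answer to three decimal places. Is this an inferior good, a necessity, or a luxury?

At Y = 16863: Q = 4.375.
dQ/dY = 14.32/Y = 0.000849196 at this income.
η = (dQ/dY)·(Y/Q) = 0.000849196 × (16863/4.375) = 3.273.
Since η > 1, the good is a luxury.

3.273 (luxury)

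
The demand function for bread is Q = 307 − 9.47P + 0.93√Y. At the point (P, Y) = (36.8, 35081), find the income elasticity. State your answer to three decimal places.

At P = 36.8, Y = 35081: Q = 132.692.
Holding P constant, ∂Q/∂Y = 0.93/(2√Y) = 0.00248266.
η_Y = (∂Q/∂Y)·(Y/Q) = 0.00248266 × (35081/132.692) = 0.656.

0.656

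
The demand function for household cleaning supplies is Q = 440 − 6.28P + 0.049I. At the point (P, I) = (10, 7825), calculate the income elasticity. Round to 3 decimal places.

0.504

At P = 10, I = 7825: Q = 760.625.
Holding P constant, ∂Q/∂I = 0.049.
η_I = (∂Q/∂I)·(I/Q) = 0.049 × (7825/760.625) = 0.504.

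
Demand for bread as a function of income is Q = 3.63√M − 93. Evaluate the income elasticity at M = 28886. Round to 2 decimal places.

At M = 28886: Q = 523.951.
dQ/dM = 3.63/(2√M) = 0.0106791 at this income.
η = (dQ/dM)·(M/Q) = 0.0106791 × (28886/523.951) = 0.59.

0.59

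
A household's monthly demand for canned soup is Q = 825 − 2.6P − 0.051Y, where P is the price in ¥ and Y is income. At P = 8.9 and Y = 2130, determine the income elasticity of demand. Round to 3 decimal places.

-0.157

At P = 8.9, Y = 2130: Q = 693.230.
Holding P constant, ∂Q/∂Y = −0.051.
η_Y = (∂Q/∂Y)·(Y/Q) = -0.051 × (2130/693.230) = -0.157.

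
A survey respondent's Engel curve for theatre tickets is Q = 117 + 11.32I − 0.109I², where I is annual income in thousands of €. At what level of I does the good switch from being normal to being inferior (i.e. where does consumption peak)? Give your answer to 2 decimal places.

dQ/dI = 11.32 − 0.218I.
The good is inferior where dQ/dI < 0. Setting dQ/dI = 0 gives I = 11.32 / 0.218 = 51.93.

51.93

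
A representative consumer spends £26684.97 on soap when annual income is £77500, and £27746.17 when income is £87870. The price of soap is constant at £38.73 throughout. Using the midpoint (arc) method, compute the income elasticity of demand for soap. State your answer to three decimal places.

With a constant price, Q₁ = 26684.97/38.73 = 689.000 and Q₂ = 27746.17/38.73 = 716.400 (equivalently, work directly with expenditure since P cancels).
Midpoint %ΔQ = (27746.17 − 26684.97)/27215.57 = 0.03899; midpoint %ΔI = (87870 − 77500)/82685 = 0.12542.
η = 0.03899 / 0.12542 = 0.311.

0.311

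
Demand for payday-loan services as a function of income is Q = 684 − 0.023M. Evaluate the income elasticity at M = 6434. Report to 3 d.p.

-0.276

At M = 6434: Q = 536.018.
dQ/dM = −0.023.
η = (dQ/dM)·(M/Q) = -0.023 × (6434/536.018) = -0.276.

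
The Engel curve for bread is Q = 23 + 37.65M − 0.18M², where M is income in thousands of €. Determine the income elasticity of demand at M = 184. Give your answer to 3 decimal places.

At M = 184: Q = 856.5200.
dQ/dM = 37.65 − 0.36M = -28.59000.
η = (dQ/dM)·(M/Q) = -28.59000 × (184/856.5200) = -6.142.

-6.142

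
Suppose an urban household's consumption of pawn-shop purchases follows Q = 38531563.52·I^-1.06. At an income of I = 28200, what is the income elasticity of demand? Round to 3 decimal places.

-1.060

For Q = A·I^β the income elasticity is constant and equal to β.
Here β = -1.06, so η = -1.060.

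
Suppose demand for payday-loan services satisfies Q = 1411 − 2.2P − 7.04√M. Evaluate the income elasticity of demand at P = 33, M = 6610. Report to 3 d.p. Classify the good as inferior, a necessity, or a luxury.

-0.374 (inferior good)

At P = 33, M = 6610: Q = 766.035.
Holding P constant, ∂Q/∂M = -7.04/(2√M) = -0.0432954.
η_M = (∂Q/∂M)·(M/Q) = -0.0432954 × (6610/766.035) = -0.374.
Since η < 0, this is an inferior good.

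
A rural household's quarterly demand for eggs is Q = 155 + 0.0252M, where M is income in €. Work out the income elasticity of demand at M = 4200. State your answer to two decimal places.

At M = 4200: Q = 260.840.
dQ/dM = 0.0252.
η = (dQ/dM)·(M/Q) = 0.0252 × (4200/260.840) = 0.41.

0.41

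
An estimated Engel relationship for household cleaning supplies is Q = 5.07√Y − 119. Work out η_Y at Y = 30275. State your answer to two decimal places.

0.58

At Y = 30275: Q = 763.165.
dQ/dY = 5.07/(2√Y) = 0.0145692 at this income.
η = (dQ/dY)·(Y/Q) = 0.0145692 × (30275/763.165) = 0.58.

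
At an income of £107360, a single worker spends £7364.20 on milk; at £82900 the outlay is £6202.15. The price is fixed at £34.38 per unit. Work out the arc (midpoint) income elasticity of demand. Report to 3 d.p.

0.666

With a constant price, Q₁ = 7364.20/34.38 = 214.200 and Q₂ = 6202.15/34.38 = 180.400 (equivalently, work directly with expenditure since P cancels).
Midpoint %ΔQ = (6202.15 − 7364.20)/6783.17 = -0.17131; midpoint %ΔI = (82900 − 107360)/95130 = -0.25712.
η = -0.17131 / -0.25712 = 0.666.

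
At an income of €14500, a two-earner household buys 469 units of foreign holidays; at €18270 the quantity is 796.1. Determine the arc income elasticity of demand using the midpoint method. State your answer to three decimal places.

2.247

ΔQ = 796.1 − 469 = 327.1; midpoint Q̄ = (469 + 796.1)/2 = 632.55.
ΔI = 18270 − 14500 = 3770; midpoint Ī = (14500 + 18270)/2 = 16385.
η = (ΔQ/Q̄) ÷ (ΔI/Ī) = (327.1/632.55) ÷ (3770/16385) = 2.247.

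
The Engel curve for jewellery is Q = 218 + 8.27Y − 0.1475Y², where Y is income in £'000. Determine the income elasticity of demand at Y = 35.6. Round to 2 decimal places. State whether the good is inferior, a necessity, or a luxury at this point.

At Y = 35.6: Q = 325.4764.
dQ/dY = 8.27 − 0.295Y = -2.23200.
η = (dQ/dY)·(Y/Q) = -2.23200 × (35.6/325.4764) = -0.24.
η < 0 ⇒ inferior good.

-0.24 (inferior good)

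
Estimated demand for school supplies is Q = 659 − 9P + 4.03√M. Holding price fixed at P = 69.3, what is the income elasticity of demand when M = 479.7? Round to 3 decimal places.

At P = 69.3, M = 479.7: Q = 123.565.
Holding P constant, ∂Q/∂M = 4.03/(2√M) = 0.0920005.
η_M = (∂Q/∂M)·(M/Q) = 0.0920005 × (479.7/123.565) = 0.357.

0.357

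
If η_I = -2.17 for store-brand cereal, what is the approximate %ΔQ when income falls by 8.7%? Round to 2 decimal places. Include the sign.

%ΔQ ≈ η × %ΔI = -2.17 × (-8.7%) = 18.88%.

18.88%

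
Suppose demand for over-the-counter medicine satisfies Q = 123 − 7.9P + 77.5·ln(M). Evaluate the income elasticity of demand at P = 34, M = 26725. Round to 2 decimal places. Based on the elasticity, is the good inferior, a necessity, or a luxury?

At P = 34, M = 26725: Q = 644.385.
Holding P constant, ∂Q/∂M = 77.5/M = 0.00289991.
η_M = (∂Q/∂M)·(M/Q) = 0.00289991 × (26725/644.385) = 0.12.
Since 0 < η < 1, this is a necessity.

0.12 (necessity)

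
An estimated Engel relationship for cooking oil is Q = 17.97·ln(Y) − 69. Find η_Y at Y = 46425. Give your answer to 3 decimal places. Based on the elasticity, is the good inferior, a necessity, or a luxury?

At Y = 46425: Q = 124.098.
dQ/dY = 17.97/Y = 0.000387076 at this income.
η = (dQ/dY)·(Y/Q) = 0.000387076 × (46425/124.098) = 0.145.
Since 0 < η < 1, the good is a necessity.

0.145 (necessity)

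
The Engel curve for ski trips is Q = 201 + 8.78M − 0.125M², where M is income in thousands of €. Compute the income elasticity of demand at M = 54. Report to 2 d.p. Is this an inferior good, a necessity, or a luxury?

At M = 54: Q = 310.6200.
dQ/dM = 8.78 − 0.25M = -4.72000.
η = (dQ/dM)·(M/Q) = -4.72000 × (54/310.6200) = -0.82.
η < 0 ⇒ inferior good.

-0.82 (inferior good)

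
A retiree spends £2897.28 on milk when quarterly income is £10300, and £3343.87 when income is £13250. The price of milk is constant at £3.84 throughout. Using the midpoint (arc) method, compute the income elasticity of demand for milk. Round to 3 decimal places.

With a constant price, Q₁ = 2897.28/3.84 = 754.500 and Q₂ = 3343.87/3.84 = 870.799 (equivalently, work directly with expenditure since P cancels).
Midpoint %ΔQ = (3343.87 − 2897.28)/3120.58 = 0.14311; midpoint %ΔI = (13250 − 10300)/11775 = 0.25053.
η = 0.14311 / 0.25053 = 0.571.

0.571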